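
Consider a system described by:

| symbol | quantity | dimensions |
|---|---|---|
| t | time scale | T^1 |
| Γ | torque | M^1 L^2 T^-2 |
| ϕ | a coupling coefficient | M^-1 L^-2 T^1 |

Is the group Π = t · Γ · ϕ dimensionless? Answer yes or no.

yes

Sum the exponent of each base dimension across the product:
  M: [t]_M + [Γ]_M + [ϕ]_M = (0) + (1) + (-1) = 0
  L: [t]_L + [Γ]_L + [ϕ]_L = (0) + (2) + (-2) = 0
  T: [t]_T + [Γ]_T + [ϕ]_T = (1) + (-2) + (1) = 0
All base exponents vanish — dimensionless.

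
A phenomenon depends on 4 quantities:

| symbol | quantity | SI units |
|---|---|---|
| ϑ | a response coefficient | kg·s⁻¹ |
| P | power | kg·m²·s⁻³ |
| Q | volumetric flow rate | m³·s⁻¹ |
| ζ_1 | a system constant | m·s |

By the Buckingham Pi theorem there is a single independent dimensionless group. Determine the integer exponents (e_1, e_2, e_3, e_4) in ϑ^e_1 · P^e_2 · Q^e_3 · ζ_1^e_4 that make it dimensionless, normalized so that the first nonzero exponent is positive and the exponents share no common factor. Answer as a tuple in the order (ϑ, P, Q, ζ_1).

M: e_1·(1) + e_2·(1) + e_3·(0) + e_4·(0) = 0
L: e_1·(0) + e_2·(2) + e_3·(3) + e_4·(1) = 0
T: e_1·(-1) + e_2·(-3) + e_3·(-1) + e_4·(1) = 0
Solving this homogeneous linear system for the smallest-integer solution (first nonzero entry positive) gives (1, -1, 1, -1).

(1, -1, 1, -1)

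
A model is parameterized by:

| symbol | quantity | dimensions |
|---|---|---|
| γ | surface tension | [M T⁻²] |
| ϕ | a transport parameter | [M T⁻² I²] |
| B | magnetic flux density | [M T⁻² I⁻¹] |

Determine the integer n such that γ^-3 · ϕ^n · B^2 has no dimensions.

1

Balance the M exponent: (1)·n from ϕ, plus −3·(1) + 2·(1) = -1 from the rest, must sum to zero.
n − 1 = 0, so n = 1.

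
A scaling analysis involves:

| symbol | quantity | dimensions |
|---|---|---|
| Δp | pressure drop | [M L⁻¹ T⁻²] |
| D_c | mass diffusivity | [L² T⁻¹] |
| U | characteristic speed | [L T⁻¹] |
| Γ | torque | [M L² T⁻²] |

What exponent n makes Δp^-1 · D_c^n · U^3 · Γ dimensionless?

-3

Balance the L exponent: (2)·n from D_c, plus −(-1) + 3·(1) + (2) = 6 from the rest, must sum to zero.
2n + 6 = 0, so n = -3.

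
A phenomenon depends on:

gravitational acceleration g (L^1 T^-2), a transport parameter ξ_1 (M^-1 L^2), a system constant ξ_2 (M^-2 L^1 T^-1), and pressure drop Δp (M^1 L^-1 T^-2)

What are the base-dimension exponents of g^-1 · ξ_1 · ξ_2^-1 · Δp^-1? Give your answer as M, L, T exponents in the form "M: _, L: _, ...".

Collect each base-dimension exponent across the product:
  M: −(0) + (-1) − (-2) − (1) = 0
  L: −(1) + (2) − (1) − (-1) = 1
  T: −(-2) + (0) − (-1) − (-2) = 5
So the dimensions are [L T⁵].

M: 0, L: 1, T: 5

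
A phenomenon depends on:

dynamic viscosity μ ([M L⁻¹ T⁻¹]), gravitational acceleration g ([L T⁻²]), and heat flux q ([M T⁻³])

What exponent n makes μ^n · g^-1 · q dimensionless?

-1

Balance the M exponent: (1)·n from μ, plus −(0) + (1) = 1 from the rest, must sum to zero.
n + 1 = 0, so n = -1.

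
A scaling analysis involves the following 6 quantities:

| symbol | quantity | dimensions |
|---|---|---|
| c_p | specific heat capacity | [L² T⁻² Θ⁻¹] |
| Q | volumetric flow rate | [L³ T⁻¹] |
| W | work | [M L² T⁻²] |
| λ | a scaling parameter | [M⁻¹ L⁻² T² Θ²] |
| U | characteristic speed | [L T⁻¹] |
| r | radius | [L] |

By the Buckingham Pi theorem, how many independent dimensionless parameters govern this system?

2

There are 6 variables and 4 base dimensions (M, L, T, Θ).
The dimension matrix has rank 4.
Independent dimensionless groups: 6 − 4 = 2.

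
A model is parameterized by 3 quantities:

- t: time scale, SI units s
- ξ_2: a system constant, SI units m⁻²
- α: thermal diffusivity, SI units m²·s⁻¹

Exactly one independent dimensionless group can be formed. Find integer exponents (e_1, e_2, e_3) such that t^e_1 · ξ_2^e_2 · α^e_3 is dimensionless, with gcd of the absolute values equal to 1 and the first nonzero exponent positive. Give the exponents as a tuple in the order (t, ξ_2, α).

L: e_1·(0) + e_2·(-2) + e_3·(2) = 0
T: e_1·(1) + e_2·(0) + e_3·(-1) = 0
Solving this homogeneous linear system for the smallest-integer solution (first nonzero entry positive) gives (1, 1, 1).

(1, 1, 1)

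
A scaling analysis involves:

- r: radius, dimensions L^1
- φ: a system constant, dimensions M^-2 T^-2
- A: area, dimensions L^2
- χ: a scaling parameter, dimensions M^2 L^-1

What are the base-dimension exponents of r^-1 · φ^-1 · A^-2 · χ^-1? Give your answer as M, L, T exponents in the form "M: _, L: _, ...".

Collect each base-dimension exponent across the product:
  M: −(0) − (-2) − 2·(0) − (2) = 0
  L: −(1) − (0) − 2·(2) − (-1) = -4
  T: −(0) − (-2) − 2·(0) − (0) = 2
So the dimensions are [L⁻⁴ T²].

M: 0, L: -4, T: 2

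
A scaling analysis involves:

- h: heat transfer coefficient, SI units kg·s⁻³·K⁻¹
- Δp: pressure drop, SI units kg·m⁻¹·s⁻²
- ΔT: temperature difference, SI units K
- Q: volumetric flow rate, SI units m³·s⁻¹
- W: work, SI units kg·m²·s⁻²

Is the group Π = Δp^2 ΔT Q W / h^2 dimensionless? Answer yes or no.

no

Sum the exponent of each base dimension across the product:
  M: −2·[h]_M + 2·[Δp]_M + [ΔT]_M + [Q]_M + [W]_M = −2·(1) + 2·(1) + (0) + (0) + (1) = 1
  L: −2·[h]_L + 2·[Δp]_L + [ΔT]_L + [Q]_L + [W]_L = −2·(0) + 2·(-1) + (0) + (3) + (2) = 3
  T: −2·[h]_T + 2·[Δp]_T + [ΔT]_T + [Q]_T + [W]_T = −2·(-3) + 2·(-2) + (0) + (-1) + (-2) = -1
  Θ: −2·[h]_Θ + 2·[Δp]_Θ + [ΔT]_Θ + [Q]_Θ + [W]_Θ = −2·(-1) + 2·(0) + (1) + (0) + (0) = 3
Net dimensions [M L³ T⁻¹ Θ³] ≠ [1] — not dimensionless.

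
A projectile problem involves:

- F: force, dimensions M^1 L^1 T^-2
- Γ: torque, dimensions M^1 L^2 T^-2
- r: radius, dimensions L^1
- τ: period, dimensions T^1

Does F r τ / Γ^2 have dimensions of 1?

Sum the exponent of each base dimension across the product:
  M: [F]_M − 2·[Γ]_M + [r]_M + [τ]_M = (1) − 2·(1) + (0) + (0) = -1
  L: [F]_L − 2·[Γ]_L + [r]_L + [τ]_L = (1) − 2·(2) + (1) + (0) = -2
  T: [F]_T − 2·[Γ]_T + [r]_T + [τ]_T = (-2) − 2·(-2) + (0) + (1) = 3
Net dimensions [M⁻¹ L⁻² T³] ≠ [1] — not dimensionless.

no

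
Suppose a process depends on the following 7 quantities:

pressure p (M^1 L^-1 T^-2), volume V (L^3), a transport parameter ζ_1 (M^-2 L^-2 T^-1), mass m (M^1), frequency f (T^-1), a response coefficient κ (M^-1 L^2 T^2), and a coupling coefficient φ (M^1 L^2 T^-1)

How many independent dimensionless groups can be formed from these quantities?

There are 7 variables and 3 base dimensions (M, L, T).
The dimension matrix has rank 3.
Independent dimensionless groups: 7 − 3 = 4.

4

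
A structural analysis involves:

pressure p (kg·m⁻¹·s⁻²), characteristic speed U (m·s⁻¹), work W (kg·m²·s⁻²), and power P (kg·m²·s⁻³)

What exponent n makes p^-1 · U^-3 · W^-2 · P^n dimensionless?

Balance the M exponent: (1)·n from P, plus −(1) − 3·(0) − 2·(1) = -3 from the rest, must sum to zero.
n − 3 = 0, so n = 3.

3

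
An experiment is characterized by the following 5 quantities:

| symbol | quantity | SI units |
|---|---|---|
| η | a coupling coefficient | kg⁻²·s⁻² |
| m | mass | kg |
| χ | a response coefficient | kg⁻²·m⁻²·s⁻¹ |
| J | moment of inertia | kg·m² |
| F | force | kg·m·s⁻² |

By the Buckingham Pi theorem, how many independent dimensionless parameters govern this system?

There are 5 variables and 3 base dimensions (M, L, T).
The dimension matrix has rank 3.
Independent dimensionless groups: 5 − 3 = 2.

2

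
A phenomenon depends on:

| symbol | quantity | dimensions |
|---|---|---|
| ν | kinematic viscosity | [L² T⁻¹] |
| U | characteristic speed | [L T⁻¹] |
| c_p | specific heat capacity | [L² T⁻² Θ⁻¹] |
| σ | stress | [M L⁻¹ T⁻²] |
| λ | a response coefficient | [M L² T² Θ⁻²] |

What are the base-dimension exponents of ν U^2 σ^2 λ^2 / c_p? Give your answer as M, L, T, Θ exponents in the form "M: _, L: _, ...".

Collect each base-dimension exponent across the product:
  M: (0) + 2·(0) − (0) + 2·(1) + 2·(1) = 4
  L: (2) + 2·(1) − (2) + 2·(-1) + 2·(2) = 4
  T: (-1) + 2·(-1) − (-2) + 2·(-2) + 2·(2) = -1
  Θ: (0) + 2·(0) − (-1) + 2·(0) + 2·(-2) = -3
So the dimensions are [M⁴ L⁴ T⁻¹ Θ⁻³].

M: 4, L: 4, T: -1, Θ: -3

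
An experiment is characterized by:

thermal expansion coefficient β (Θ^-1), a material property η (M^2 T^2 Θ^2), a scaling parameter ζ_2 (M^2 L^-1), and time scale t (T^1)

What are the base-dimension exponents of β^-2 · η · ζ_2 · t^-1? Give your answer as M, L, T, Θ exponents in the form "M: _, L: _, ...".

Collect each base-dimension exponent across the product:
  M: −2·(0) + (2) + (2) − (0) = 4
  L: −2·(0) + (0) + (-1) − (0) = -1
  T: −2·(0) + (2) + (0) − (1) = 1
  Θ: −2·(-1) + (2) + (0) − (0) = 4
So the dimensions are [M⁴ L⁻¹ T Θ⁴].

M: 4, L: -1, T: 1, Θ: 4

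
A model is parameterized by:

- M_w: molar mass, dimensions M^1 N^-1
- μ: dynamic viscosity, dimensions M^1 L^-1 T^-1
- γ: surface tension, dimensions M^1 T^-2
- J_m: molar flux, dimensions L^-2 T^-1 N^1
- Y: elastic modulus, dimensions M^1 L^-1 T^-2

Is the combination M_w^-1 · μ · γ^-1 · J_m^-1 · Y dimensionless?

Sum the exponent of each base dimension across the product:
  M: −[M_w]_M + [μ]_M − [γ]_M − [J_m]_M + [Y]_M = −(1) + (1) − (1) − (0) + (1) = 0
  L: −[M_w]_L + [μ]_L − [γ]_L − [J_m]_L + [Y]_L = −(0) + (-1) − (0) − (-2) + (-1) = 0
  T: −[M_w]_T + [μ]_T − [γ]_T − [J_m]_T + [Y]_T = −(0) + (-1) − (-2) − (-1) + (-2) = 0
  N: −[M_w]_N + [μ]_N − [γ]_N − [J_m]_N + [Y]_N = −(-1) + (0) − (0) − (1) + (0) = 0
All base exponents vanish — dimensionless.

yes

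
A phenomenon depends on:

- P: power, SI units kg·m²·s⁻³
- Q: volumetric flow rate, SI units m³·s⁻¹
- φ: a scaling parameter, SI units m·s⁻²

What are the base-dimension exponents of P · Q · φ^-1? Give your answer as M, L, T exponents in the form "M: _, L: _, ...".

M: 1, L: 4, T: -2

Collect each base-dimension exponent across the product:
  M: (1) + (0) − (0) = 1
  L: (2) + (3) − (1) = 4
  T: (-3) + (-1) − (-2) = -2
So the dimensions are [M L⁴ T⁻²].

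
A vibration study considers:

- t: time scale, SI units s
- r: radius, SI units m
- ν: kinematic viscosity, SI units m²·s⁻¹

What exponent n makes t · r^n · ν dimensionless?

Balance the L exponent: (1)·n from r, plus (0) + (2) = 2 from the rest, must sum to zero.
n + 2 = 0, so n = -2.

-2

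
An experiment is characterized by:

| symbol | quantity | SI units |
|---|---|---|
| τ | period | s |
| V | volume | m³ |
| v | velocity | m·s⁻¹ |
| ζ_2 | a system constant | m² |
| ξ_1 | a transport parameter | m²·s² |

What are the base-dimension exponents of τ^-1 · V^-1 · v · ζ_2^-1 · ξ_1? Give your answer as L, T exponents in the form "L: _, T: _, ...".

L: -2, T: 0

Collect each base-dimension exponent across the product:
  L: −(0) − (3) + (1) − (2) + (2) = -2
  T: −(1) − (0) + (-1) − (0) + (2) = 0
So the dimensions are [L⁻²].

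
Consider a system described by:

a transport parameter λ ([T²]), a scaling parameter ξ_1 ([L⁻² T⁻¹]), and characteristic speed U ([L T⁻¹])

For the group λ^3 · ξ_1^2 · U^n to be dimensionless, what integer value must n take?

4

Balance the L exponent: (1)·n from U, plus 3·(0) + 2·(-2) = -4 from the rest, must sum to zero.
n − 4 = 0, so n = 4.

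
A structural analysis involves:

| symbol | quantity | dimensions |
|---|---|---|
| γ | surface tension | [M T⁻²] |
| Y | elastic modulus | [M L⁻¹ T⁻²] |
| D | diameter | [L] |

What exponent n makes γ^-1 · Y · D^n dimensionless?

Balance the L exponent: (1)·n from D, plus −(0) + (-1) = -1 from the rest, must sum to zero.
n − 1 = 0, so n = 1.

1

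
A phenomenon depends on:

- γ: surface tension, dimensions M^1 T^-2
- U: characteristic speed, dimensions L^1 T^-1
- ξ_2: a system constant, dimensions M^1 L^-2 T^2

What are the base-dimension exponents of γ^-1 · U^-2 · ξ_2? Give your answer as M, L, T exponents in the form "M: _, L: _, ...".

M: 0, L: -4, T: 6

Collect each base-dimension exponent across the product:
  M: −(1) − 2·(0) + (1) = 0
  L: −(0) − 2·(1) + (-2) = -4
  T: −(-2) − 2·(-1) + (2) = 6
So the dimensions are [L⁻⁴ T⁶].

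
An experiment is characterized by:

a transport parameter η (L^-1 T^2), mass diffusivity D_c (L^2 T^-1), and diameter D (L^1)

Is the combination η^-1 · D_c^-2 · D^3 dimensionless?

yes

Sum the exponent of each base dimension across the product:
  M: −[η]_M − 2·[D_c]_M + 3·[D]_M = −(0) − 2·(0) + 3·(0) = 0
  L: −[η]_L − 2·[D_c]_L + 3·[D]_L = −(-1) − 2·(2) + 3·(1) = 0
  T: −[η]_T − 2·[D_c]_T + 3·[D]_T = −(2) − 2·(-1) + 3·(0) = 0
All base exponents vanish — dimensionless.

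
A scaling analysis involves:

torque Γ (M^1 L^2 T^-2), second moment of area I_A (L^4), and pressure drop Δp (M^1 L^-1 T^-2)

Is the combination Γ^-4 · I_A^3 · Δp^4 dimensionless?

yes

Sum the exponent of each base dimension across the product:
  M: −4·[Γ]_M + 3·[I_A]_M + 4·[Δp]_M = −4·(1) + 3·(0) + 4·(1) = 0
  L: −4·[Γ]_L + 3·[I_A]_L + 4·[Δp]_L = −4·(2) + 3·(4) + 4·(-1) = 0
  T: −4·[Γ]_T + 3·[I_A]_T + 4·[Δp]_T = −4·(-2) + 3·(0) + 4·(-2) = 0
  Θ: −4·[Γ]_Θ + 3·[I_A]_Θ + 4·[Δp]_Θ = −4·(0) + 3·(0) + 4·(0) = 0
All base exponents vanish — dimensionless.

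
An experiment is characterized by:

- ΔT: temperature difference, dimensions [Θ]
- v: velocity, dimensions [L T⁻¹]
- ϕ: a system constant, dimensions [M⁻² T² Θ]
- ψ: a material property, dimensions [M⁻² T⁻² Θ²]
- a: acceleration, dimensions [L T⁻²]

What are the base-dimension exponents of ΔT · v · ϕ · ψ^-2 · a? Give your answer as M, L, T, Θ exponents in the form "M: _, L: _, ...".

Collect each base-dimension exponent across the product:
  M: (0) + (0) + (-2) − 2·(-2) + (0) = 2
  L: (0) + (1) + (0) − 2·(0) + (1) = 2
  T: (0) + (-1) + (2) − 2·(-2) + (-2) = 3
  Θ: (1) + (0) + (1) − 2·(2) + (0) = -2
So the dimensions are [M² L² T³ Θ⁻²].

M: 2, L: 2, T: 3, Θ: -2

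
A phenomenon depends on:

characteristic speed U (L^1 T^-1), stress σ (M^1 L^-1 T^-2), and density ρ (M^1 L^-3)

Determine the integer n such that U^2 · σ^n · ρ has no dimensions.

-1

Balance the M exponent: (1)·n from σ, plus 2·(0) + (1) = 1 from the rest, must sum to zero.
n + 1 = 0, so n = -1.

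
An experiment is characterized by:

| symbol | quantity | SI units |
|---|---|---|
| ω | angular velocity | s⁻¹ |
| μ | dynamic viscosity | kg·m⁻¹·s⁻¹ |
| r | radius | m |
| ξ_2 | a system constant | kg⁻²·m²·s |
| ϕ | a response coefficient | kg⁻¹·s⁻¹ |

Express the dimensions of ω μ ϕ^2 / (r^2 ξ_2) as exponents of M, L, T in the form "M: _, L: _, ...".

M: 1, L: -5, T: -5

Collect each base-dimension exponent across the product:
  M: (0) + (1) − 2·(0) − (-2) + 2·(-1) = 1
  L: (0) + (-1) − 2·(1) − (2) + 2·(0) = -5
  T: (-1) + (-1) − 2·(0) − (1) + 2·(-1) = -5
So the dimensions are [M L⁻⁵ T⁻⁵].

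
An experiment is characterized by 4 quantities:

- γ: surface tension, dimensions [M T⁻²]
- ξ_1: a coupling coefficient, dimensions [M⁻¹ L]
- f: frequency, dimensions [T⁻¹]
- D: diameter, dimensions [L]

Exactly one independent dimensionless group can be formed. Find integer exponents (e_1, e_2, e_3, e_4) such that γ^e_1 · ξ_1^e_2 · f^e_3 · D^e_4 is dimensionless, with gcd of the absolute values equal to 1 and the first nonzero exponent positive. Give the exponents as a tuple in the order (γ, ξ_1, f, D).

M: e_1·(1) + e_2·(-1) + e_3·(0) + e_4·(0) = 0
L: e_1·(0) + e_2·(1) + e_3·(0) + e_4·(1) = 0
T: e_1·(-2) + e_2·(0) + e_3·(-1) + e_4·(0) = 0
Solving this homogeneous linear system for the smallest-integer solution (first nonzero entry positive) gives (1, 1, -2, -1).

(1, 1, -2, -1)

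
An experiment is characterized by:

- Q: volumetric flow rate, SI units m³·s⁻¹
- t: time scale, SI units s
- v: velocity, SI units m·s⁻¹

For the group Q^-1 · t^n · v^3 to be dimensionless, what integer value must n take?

2

Balance the T exponent: (1)·n from t, plus −(-1) + 3·(-1) = -2 from the rest, must sum to zero.
n − 2 = 0, so n = 2.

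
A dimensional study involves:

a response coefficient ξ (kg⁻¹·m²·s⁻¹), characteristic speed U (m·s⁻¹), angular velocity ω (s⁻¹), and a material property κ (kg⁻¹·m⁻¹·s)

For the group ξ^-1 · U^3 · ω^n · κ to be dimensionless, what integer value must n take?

-1

Balance the T exponent: (-1)·n from ω, plus −(-1) + 3·(-1) + (1) = -1 from the rest, must sum to zero.
−n − 1 = 0, so n = -1.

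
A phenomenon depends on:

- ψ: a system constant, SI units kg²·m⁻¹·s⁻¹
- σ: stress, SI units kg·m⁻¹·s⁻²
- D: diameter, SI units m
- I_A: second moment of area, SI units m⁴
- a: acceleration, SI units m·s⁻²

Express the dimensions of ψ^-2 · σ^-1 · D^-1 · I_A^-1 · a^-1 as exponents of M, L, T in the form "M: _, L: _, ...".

Collect each base-dimension exponent across the product:
  M: −2·(2) − (1) − (0) − (0) − (0) = -5
  L: −2·(-1) − (-1) − (1) − (4) − (1) = -3
  T: −2·(-1) − (-2) − (0) − (0) − (-2) = 6
So the dimensions are [M⁻⁵ L⁻³ T⁶].

M: -5, L: -3, T: 6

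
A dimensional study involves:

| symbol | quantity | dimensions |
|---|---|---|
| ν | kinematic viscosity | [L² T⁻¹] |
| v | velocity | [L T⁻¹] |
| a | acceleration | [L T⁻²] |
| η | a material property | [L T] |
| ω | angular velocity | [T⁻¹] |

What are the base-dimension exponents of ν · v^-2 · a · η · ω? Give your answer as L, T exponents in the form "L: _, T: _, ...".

L: 2, T: -1

Collect each base-dimension exponent across the product:
  L: (2) − 2·(1) + (1) + (1) + (0) = 2
  T: (-1) − 2·(-1) + (-2) + (1) + (-1) = -1
So the dimensions are [L² T⁻¹].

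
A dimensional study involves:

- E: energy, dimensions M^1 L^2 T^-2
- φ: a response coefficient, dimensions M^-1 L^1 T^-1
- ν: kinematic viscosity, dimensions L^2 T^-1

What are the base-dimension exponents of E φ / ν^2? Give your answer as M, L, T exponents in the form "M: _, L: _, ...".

Collect each base-dimension exponent across the product:
  M: (1) + (-1) − 2·(0) = 0
  L: (2) + (1) − 2·(2) = -1
  T: (-2) + (-1) − 2·(-1) = -1
So the dimensions are [L⁻¹ T⁻¹].

M: 0, L: -1, T: -1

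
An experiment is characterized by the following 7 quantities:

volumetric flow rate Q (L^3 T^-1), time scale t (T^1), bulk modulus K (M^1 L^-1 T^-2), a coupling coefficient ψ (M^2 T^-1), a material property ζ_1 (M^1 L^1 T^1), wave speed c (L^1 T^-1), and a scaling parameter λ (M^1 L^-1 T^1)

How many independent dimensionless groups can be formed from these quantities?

4

There are 7 variables and 3 base dimensions (M, L, T).
The dimension matrix has rank 3.
Independent dimensionless groups: 7 − 3 = 4.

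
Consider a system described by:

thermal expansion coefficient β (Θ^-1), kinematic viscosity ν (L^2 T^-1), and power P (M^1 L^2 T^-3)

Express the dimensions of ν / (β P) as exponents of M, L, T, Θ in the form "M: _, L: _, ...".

Collect each base-dimension exponent across the product:
  M: −(0) + (0) − (1) = -1
  L: −(0) + (2) − (2) = 0
  T: −(0) + (-1) − (-3) = 2
  Θ: −(-1) + (0) − (0) = 1
So the dimensions are [M⁻¹ T² Θ].

M: -1, L: 0, T: 2, Θ: 1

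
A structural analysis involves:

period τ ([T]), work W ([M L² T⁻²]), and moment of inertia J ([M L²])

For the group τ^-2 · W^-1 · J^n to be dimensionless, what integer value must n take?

1

Balance the M exponent: (1)·n from J, plus −2·(0) − (1) = -1 from the rest, must sum to zero.
n − 1 = 0, so n = 1.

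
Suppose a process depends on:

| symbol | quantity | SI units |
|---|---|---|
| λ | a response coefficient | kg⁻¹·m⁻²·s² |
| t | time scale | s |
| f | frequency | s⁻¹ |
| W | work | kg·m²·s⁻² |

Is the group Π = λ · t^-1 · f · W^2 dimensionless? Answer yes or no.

Sum the exponent of each base dimension across the product:
  M: [λ]_M − [t]_M + [f]_M + 2·[W]_M = (-1) − (0) + (0) + 2·(1) = 1
  L: [λ]_L − [t]_L + [f]_L + 2·[W]_L = (-2) − (0) + (0) + 2·(2) = 2
  T: [λ]_T − [t]_T + [f]_T + 2·[W]_T = (2) − (1) + (-1) + 2·(-2) = -4
Net dimensions [M L² T⁻⁴] ≠ [1] — not dimensionless.

no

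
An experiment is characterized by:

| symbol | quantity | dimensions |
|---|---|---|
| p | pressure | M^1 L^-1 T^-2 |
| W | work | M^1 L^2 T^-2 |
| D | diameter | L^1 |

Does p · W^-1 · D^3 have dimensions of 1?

Sum the exponent of each base dimension across the product:
  M: [p]_M − [W]_M + 3·[D]_M = (1) − (1) + 3·(0) = 0
  L: [p]_L − [W]_L + 3·[D]_L = (-1) − (2) + 3·(1) = 0
  T: [p]_T − [W]_T + 3·[D]_T = (-2) − (-2) + 3·(0) = 0
  I: [p]_I − [W]_I + 3·[D]_I = (0) − (0) + 3·(0) = 0
All base exponents vanish — dimensionless.

yes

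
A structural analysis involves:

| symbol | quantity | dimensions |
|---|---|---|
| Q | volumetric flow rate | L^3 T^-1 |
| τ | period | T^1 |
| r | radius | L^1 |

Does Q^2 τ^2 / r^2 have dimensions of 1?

Sum the exponent of each base dimension across the product:
  L: 2·[Q]_L + 2·[τ]_L − 2·[r]_L = 2·(3) + 2·(0) − 2·(1) = 4
  T: 2·[Q]_T + 2·[τ]_T − 2·[r]_T = 2·(-1) + 2·(1) − 2·(0) = 0
Net dimensions [L⁴] ≠ [1] — not dimensionless.

no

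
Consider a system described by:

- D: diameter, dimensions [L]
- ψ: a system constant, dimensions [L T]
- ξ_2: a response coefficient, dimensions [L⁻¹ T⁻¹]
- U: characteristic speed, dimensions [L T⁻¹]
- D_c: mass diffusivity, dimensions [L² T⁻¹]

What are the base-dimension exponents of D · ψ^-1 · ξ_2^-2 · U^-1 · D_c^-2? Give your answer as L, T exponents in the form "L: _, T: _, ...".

Collect each base-dimension exponent across the product:
  L: (1) − (1) − 2·(-1) − (1) − 2·(2) = -3
  T: (0) − (1) − 2·(-1) − (-1) − 2·(-1) = 4
So the dimensions are [L⁻³ T⁴].

L: -3, T: 4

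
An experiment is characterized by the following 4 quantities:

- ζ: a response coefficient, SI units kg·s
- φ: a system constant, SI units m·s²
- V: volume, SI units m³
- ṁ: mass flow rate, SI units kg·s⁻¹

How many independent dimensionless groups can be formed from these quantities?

There are 4 variables and 3 base dimensions (M, L, T).
The dimension matrix has rank 3.
Independent dimensionless groups: 4 − 3 = 1.

1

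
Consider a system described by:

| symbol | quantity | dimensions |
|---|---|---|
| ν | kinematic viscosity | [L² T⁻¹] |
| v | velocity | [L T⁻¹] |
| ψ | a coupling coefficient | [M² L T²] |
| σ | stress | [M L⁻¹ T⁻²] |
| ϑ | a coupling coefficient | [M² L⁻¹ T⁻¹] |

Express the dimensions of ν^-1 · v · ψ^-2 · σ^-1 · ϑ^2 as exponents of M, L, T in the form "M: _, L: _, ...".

Collect each base-dimension exponent across the product:
  M: −(0) + (0) − 2·(2) − (1) + 2·(2) = -1
  L: −(2) + (1) − 2·(1) − (-1) + 2·(-1) = -4
  T: −(-1) + (-1) − 2·(2) − (-2) + 2·(-1) = -4
So the dimensions are [M⁻¹ L⁻⁴ T⁻⁴].

M: -1, L: -4, T: -4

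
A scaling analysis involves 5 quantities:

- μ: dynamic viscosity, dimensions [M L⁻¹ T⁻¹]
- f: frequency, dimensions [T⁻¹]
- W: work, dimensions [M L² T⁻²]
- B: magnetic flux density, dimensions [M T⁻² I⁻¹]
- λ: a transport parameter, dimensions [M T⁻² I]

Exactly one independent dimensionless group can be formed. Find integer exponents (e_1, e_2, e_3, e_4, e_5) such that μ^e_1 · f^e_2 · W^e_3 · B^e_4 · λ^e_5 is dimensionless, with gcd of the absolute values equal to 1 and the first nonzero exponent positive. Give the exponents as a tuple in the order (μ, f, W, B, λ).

M: e_1·(1) + e_2·(0) + e_3·(1) + e_4·(1) + e_5·(1) = 0
L: e_1·(-1) + e_2·(0) + e_3·(2) + e_4·(0) + e_5·(0) = 0
T: e_1·(-1) + e_2·(-1) + e_3·(-2) + e_4·(-2) + e_5·(-2) = 0
I: e_1·(0) + e_2·(0) + e_3·(0) + e_4·(-1) + e_5·(1) = 0
Solving this homogeneous linear system for the smallest-integer solution (first nonzero entry positive) gives (4, 4, 2, -3, -3).

(4, 4, 2, -3, -3)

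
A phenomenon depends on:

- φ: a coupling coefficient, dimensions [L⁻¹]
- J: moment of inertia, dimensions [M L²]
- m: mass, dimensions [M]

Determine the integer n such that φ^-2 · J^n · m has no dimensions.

-1

Balance the M exponent: (1)·n from J, plus −2·(0) + (1) = 1 from the rest, must sum to zero.
n + 1 = 0, so n = -1.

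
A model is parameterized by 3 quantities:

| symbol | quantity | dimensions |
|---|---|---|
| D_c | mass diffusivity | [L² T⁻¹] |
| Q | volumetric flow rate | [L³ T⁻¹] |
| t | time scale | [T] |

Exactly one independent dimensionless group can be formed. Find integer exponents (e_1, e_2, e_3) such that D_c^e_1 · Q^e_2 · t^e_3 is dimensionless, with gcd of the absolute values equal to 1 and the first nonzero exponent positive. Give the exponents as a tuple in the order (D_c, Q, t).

L: e_1·(2) + e_2·(3) + e_3·(0) = 0
T: e_1·(-1) + e_2·(-1) + e_3·(1) = 0
Solving this homogeneous linear system for the smallest-integer solution (first nonzero entry positive) gives (3, -2, 1).

(3, -2, 1)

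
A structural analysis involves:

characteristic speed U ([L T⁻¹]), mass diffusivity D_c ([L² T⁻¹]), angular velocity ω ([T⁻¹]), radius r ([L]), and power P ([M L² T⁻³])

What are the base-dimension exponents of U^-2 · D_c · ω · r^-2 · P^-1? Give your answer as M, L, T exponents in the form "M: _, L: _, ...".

M: -1, L: -4, T: 3

Collect each base-dimension exponent across the product:
  M: −2·(0) + (0) + (0) − 2·(0) − (1) = -1
  L: −2·(1) + (2) + (0) − 2·(1) − (2) = -4
  T: −2·(-1) + (-1) + (-1) − 2·(0) − (-3) = 3
So the dimensions are [M⁻¹ L⁻⁴ T³].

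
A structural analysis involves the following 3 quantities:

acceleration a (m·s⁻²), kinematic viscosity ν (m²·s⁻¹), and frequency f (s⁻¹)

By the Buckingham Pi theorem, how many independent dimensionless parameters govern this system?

There are 3 variables and 2 base dimensions (L, T).
The dimension matrix has rank 2.
Independent dimensionless groups: 3 − 2 = 1.

1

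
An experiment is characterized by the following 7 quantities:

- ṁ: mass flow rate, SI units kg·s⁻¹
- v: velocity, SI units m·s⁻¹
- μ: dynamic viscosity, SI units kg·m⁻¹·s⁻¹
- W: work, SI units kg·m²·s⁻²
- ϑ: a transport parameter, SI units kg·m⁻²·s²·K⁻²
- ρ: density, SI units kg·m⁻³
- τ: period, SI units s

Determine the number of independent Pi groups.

There are 7 variables and 4 base dimensions (M, L, T, Θ).
The dimension matrix has rank 4.
Independent dimensionless groups: 7 − 4 = 3.

3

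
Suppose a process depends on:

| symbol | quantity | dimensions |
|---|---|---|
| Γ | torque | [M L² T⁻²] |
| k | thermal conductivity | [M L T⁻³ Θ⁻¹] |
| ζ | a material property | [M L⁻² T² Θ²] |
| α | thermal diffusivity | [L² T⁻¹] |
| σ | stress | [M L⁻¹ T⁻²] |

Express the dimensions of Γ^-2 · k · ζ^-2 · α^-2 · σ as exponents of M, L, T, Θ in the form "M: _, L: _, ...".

Collect each base-dimension exponent across the product:
  M: −2·(1) + (1) − 2·(1) − 2·(0) + (1) = -2
  L: −2·(2) + (1) − 2·(-2) − 2·(2) + (-1) = -4
  T: −2·(-2) + (-3) − 2·(2) − 2·(-1) + (-2) = -3
  Θ: −2·(0) + (-1) − 2·(2) − 2·(0) + (0) = -5
So the dimensions are [M⁻² L⁻⁴ T⁻³ Θ⁻⁵].

M: -2, L: -4, T: -3, Θ: -5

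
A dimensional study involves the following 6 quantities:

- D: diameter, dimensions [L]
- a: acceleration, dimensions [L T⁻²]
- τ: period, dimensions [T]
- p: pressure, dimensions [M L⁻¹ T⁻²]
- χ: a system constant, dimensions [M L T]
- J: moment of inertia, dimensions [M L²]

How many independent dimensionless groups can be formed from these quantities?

There are 6 variables and 3 base dimensions (M, L, T).
The dimension matrix has rank 3.
Independent dimensionless groups: 6 − 3 = 3.

3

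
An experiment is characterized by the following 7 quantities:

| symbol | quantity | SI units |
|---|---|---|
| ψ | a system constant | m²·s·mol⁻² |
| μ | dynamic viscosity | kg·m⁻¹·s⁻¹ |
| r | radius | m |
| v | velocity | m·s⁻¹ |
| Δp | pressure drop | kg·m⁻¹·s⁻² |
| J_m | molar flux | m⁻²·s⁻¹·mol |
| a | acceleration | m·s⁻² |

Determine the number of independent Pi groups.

3

There are 7 variables and 4 base dimensions (M, L, T, N).
The dimension matrix has rank 4.
Independent dimensionless groups: 7 − 4 = 3.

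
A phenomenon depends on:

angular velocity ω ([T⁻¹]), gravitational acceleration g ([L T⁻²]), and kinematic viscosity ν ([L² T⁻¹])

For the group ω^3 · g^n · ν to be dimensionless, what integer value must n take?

-2

Balance the L exponent: (1)·n from g, plus 3·(0) + (2) = 2 from the rest, must sum to zero.
n + 2 = 0, so n = -2.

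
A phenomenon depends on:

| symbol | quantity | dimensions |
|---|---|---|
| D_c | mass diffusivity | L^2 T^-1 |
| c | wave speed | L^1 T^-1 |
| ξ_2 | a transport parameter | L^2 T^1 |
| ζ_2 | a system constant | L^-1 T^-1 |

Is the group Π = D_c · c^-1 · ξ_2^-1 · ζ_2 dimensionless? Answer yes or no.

no

Sum the exponent of each base dimension across the product:
  L: [D_c]_L − [c]_L − [ξ_2]_L + [ζ_2]_L = (2) − (1) − (2) + (-1) = -2
  T: [D_c]_T − [c]_T − [ξ_2]_T + [ζ_2]_T = (-1) − (-1) − (1) + (-1) = -2
Net dimensions [L⁻² T⁻²] ≠ [1] — not dimensionless.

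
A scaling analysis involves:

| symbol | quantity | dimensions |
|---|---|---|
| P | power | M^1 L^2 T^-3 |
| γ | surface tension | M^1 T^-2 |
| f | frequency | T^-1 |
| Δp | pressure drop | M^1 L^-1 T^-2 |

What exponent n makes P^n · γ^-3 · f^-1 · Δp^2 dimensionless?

1

Balance the M exponent: (1)·n from P, plus −3·(1) − (0) + 2·(1) = -1 from the rest, must sum to zero.
n − 1 = 0, so n = 1.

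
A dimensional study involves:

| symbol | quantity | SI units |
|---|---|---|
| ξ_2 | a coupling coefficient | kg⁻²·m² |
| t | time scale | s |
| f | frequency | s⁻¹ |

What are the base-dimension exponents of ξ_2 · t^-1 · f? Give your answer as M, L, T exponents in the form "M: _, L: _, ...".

M: -2, L: 2, T: -2

Collect each base-dimension exponent across the product:
  M: (-2) − (0) + (0) = -2
  L: (2) − (0) + (0) = 2
  T: (0) − (1) + (-1) = -2
So the dimensions are [M⁻² L² T⁻²].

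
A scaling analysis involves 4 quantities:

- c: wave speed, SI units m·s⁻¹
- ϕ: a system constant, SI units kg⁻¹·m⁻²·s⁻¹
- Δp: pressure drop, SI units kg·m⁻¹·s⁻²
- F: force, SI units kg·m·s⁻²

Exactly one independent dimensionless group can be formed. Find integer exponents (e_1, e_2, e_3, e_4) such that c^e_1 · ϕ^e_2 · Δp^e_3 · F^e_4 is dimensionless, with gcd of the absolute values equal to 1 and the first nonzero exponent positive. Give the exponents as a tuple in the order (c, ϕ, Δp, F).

M: e_1·(0) + e_2·(-1) + e_3·(1) + e_4·(1) = 0
L: e_1·(1) + e_2·(-2) + e_3·(-1) + e_4·(1) = 0
T: e_1·(-1) + e_2·(-1) + e_3·(-2) + e_4·(-2) = 0
Solving this homogeneous linear system for the smallest-integer solution (first nonzero entry positive) gives (3, -1, 2, -3).

(3, -1, 2, -3)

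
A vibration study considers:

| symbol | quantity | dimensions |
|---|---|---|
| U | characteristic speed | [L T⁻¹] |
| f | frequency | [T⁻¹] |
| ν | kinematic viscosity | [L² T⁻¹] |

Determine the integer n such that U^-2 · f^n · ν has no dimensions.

1

Balance the T exponent: (-1)·n from f, plus −2·(-1) + (-1) = 1 from the rest, must sum to zero.
−n + 1 = 0, so n = 1.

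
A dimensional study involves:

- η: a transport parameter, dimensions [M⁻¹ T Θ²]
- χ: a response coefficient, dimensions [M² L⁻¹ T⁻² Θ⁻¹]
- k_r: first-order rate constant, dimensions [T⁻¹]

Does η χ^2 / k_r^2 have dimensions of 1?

Sum the exponent of each base dimension across the product:
  M: [η]_M + 2·[χ]_M − 2·[k_r]_M = (-1) + 2·(2) − 2·(0) = 3
  L: [η]_L + 2·[χ]_L − 2·[k_r]_L = (0) + 2·(-1) − 2·(0) = -2
  T: [η]_T + 2·[χ]_T − 2·[k_r]_T = (1) + 2·(-2) − 2·(-1) = -1
  Θ: [η]_Θ + 2·[χ]_Θ − 2·[k_r]_Θ = (2) + 2·(-1) − 2·(0) = 0
Net dimensions [M³ L⁻² T⁻¹] ≠ [1] — not dimensionless.

no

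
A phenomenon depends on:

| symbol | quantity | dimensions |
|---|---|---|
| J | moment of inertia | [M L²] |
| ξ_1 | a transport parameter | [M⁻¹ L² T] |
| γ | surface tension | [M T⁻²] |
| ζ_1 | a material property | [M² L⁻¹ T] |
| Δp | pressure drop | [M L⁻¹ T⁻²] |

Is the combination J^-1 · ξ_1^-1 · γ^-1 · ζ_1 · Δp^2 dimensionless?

Sum the exponent of each base dimension across the product:
  M: −[J]_M − [ξ_1]_M − [γ]_M + [ζ_1]_M + 2·[Δp]_M = −(1) − (-1) − (1) + (2) + 2·(1) = 3
  L: −[J]_L − [ξ_1]_L − [γ]_L + [ζ_1]_L + 2·[Δp]_L = −(2) − (2) − (0) + (-1) + 2·(-1) = -7
  T: −[J]_T − [ξ_1]_T − [γ]_T + [ζ_1]_T + 2·[Δp]_T = −(0) − (1) − (-2) + (1) + 2·(-2) = -2
Net dimensions [M³ L⁻⁷ T⁻²] ≠ [1] — not dimensionless.

no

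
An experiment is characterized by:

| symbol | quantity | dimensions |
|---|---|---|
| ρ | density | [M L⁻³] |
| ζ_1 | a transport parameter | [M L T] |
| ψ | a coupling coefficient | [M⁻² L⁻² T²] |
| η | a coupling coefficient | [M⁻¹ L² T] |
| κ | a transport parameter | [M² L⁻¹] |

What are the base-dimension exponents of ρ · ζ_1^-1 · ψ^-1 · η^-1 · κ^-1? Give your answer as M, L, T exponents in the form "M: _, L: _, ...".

Collect each base-dimension exponent across the product:
  M: (1) − (1) − (-2) − (-1) − (2) = 1
  L: (-3) − (1) − (-2) − (2) − (-1) = -3
  T: (0) − (1) − (2) − (1) − (0) = -4
So the dimensions are [M L⁻³ T⁻⁴].

M: 1, L: -3, T: -4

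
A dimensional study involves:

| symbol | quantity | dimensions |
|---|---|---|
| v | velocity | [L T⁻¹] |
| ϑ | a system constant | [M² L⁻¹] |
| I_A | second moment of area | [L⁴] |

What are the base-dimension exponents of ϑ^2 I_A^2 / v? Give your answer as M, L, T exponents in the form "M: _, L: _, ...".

M: 4, L: 5, T: 1

Collect each base-dimension exponent across the product:
  M: −(0) + 2·(2) + 2·(0) = 4
  L: −(1) + 2·(-1) + 2·(4) = 5
  T: −(-1) + 2·(0) + 2·(0) = 1
So the dimensions are [M⁴ L⁵ T].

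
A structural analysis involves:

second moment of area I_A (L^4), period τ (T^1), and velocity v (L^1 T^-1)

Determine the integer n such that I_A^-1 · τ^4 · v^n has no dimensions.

4

Balance the L exponent: (1)·n from v, plus −(4) + 4·(0) = -4 from the rest, must sum to zero.
n − 4 = 0, so n = 4.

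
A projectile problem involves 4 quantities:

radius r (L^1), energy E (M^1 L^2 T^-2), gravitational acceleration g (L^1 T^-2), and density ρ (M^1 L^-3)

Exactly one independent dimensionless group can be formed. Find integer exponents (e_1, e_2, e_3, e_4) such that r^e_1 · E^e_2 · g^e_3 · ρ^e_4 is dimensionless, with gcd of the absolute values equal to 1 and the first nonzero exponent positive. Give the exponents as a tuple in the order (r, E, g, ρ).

(4, -1, 1, 1)

M: e_1·(0) + e_2·(1) + e_3·(0) + e_4·(1) = 0
L: e_1·(1) + e_2·(2) + e_3·(1) + e_4·(-3) = 0
T: e_1·(0) + e_2·(-2) + e_3·(-2) + e_4·(0) = 0
Solving this homogeneous linear system for the smallest-integer solution (first nonzero entry positive) gives (4, -1, 1, 1).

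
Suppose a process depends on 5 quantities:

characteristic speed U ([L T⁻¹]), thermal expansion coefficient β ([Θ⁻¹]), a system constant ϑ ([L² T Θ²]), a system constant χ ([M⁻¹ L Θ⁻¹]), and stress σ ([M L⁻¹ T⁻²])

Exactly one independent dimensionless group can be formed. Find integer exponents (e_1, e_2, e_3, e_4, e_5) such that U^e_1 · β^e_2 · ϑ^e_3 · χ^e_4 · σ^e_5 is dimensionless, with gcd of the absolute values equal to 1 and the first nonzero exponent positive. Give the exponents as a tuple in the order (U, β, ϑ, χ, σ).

M: e_1·(0) + e_2·(0) + e_3·(0) + e_4·(-1) + e_5·(1) = 0
L: e_1·(1) + e_2·(0) + e_3·(2) + e_4·(1) + e_5·(-1) = 0
T: e_1·(-1) + e_2·(0) + e_3·(1) + e_4·(0) + e_5·(-2) = 0
Θ: e_1·(0) + e_2·(-1) + e_3·(2) + e_4·(-1) + e_5·(0) = 0
Solving this homogeneous linear system for the smallest-integer solution (first nonzero entry positive) gives (4, -1, -2, -3, -3).

(4, -1, -2, -3, -3)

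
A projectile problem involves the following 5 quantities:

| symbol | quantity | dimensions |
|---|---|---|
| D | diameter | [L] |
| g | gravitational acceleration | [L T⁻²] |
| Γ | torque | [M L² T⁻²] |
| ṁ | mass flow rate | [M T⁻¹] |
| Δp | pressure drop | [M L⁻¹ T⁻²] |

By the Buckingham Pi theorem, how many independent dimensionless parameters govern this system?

2

There are 5 variables and 3 base dimensions (M, L, T).
The dimension matrix has rank 3.
Independent dimensionless groups: 5 − 3 = 2.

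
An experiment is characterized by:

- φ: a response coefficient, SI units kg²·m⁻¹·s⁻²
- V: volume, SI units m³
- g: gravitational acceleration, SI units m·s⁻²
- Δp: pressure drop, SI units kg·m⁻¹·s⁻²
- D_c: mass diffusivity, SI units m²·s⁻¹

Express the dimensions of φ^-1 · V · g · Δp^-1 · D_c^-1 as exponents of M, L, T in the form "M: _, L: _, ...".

Collect each base-dimension exponent across the product:
  M: −(2) + (0) + (0) − (1) − (0) = -3
  L: −(-1) + (3) + (1) − (-1) − (2) = 4
  T: −(-2) + (0) + (-2) − (-2) − (-1) = 3
So the dimensions are [M⁻³ L⁴ T³].

M: -3, L: 4, T: 3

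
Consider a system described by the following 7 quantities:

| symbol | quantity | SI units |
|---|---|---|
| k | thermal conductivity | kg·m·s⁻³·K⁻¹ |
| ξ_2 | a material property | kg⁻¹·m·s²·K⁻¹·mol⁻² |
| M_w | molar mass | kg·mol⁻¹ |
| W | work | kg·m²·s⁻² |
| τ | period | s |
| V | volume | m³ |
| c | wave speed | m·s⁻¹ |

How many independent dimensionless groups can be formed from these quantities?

There are 7 variables and 5 base dimensions (M, L, T, Θ, N).
The dimension matrix has rank 5.
Independent dimensionless groups: 7 − 5 = 2.

2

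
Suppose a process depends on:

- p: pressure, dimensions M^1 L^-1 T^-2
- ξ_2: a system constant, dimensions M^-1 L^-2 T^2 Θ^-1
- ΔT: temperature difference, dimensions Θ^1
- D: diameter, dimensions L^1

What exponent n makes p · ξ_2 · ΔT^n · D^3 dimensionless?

1

Balance the Θ exponent: (1)·n from ΔT, plus (0) + (-1) + 3·(0) = -1 from the rest, must sum to zero.
n − 1 = 0, so n = 1.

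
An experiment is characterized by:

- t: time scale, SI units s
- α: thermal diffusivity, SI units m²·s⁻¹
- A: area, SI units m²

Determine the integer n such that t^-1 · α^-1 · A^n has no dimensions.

Balance the L exponent: (2)·n from A, plus −(0) − (2) = -2 from the rest, must sum to zero.
2n − 2 = 0, so n = 1.

1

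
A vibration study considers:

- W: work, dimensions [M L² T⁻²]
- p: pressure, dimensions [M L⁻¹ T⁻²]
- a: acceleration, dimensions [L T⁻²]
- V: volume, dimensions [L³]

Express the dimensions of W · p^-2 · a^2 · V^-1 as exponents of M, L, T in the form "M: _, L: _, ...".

Collect each base-dimension exponent across the product:
  M: (1) − 2·(1) + 2·(0) − (0) = -1
  L: (2) − 2·(-1) + 2·(1) − (3) = 3
  T: (-2) − 2·(-2) + 2·(-2) − (0) = -2
So the dimensions are [M⁻¹ L³ T⁻²].

M: -1, L: 3, T: -2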